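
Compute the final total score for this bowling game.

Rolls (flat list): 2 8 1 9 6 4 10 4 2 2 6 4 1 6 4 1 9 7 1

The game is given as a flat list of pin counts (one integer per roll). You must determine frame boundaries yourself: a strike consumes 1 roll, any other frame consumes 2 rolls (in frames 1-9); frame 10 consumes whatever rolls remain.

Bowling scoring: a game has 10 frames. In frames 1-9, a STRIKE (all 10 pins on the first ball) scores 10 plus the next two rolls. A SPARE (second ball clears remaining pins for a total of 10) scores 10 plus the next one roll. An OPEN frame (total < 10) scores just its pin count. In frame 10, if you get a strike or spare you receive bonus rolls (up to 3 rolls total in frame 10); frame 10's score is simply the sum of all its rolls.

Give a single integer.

Answer: 118

Derivation:
Frame 1: SPARE (2+8=10). 10 + next roll (1) = 11. Cumulative: 11
Frame 2: SPARE (1+9=10). 10 + next roll (6) = 16. Cumulative: 27
Frame 3: SPARE (6+4=10). 10 + next roll (10) = 20. Cumulative: 47
Frame 4: STRIKE. 10 + next two rolls (4+2) = 16. Cumulative: 63
Frame 5: OPEN (4+2=6). Cumulative: 69
Frame 6: OPEN (2+6=8). Cumulative: 77
Frame 7: OPEN (4+1=5). Cumulative: 82
Frame 8: SPARE (6+4=10). 10 + next roll (1) = 11. Cumulative: 93
Frame 9: SPARE (1+9=10). 10 + next roll (7) = 17. Cumulative: 110
Frame 10: OPEN. Sum of all frame-10 rolls (7+1) = 8. Cumulative: 118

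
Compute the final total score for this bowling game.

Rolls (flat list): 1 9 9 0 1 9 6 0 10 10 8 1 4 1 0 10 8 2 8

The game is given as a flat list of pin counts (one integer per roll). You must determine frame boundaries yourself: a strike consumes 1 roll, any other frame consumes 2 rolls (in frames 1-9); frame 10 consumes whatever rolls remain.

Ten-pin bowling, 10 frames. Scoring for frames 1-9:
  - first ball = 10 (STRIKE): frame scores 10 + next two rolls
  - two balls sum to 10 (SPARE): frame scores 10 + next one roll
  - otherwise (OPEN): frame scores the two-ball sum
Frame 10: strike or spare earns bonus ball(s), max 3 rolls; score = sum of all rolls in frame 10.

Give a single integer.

Frame 1: SPARE (1+9=10). 10 + next roll (9) = 19. Cumulative: 19
Frame 2: OPEN (9+0=9). Cumulative: 28
Frame 3: SPARE (1+9=10). 10 + next roll (6) = 16. Cumulative: 44
Frame 4: OPEN (6+0=6). Cumulative: 50
Frame 5: STRIKE. 10 + next two rolls (10+8) = 28. Cumulative: 78
Frame 6: STRIKE. 10 + next two rolls (8+1) = 19. Cumulative: 97
Frame 7: OPEN (8+1=9). Cumulative: 106
Frame 8: OPEN (4+1=5). Cumulative: 111
Frame 9: SPARE (0+10=10). 10 + next roll (8) = 18. Cumulative: 129
Frame 10: SPARE. Sum of all frame-10 rolls (8+2+8) = 18. Cumulative: 147

Answer: 147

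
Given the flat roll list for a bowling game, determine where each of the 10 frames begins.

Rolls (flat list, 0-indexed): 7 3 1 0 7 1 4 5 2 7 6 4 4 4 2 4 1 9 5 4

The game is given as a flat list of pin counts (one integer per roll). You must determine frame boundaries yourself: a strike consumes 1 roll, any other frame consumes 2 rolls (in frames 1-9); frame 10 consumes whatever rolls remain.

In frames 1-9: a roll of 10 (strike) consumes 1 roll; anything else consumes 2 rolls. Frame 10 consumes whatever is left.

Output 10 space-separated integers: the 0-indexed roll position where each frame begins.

Answer: 0 2 4 6 8 10 12 14 16 18

Derivation:
Frame 1 starts at roll index 0: rolls=7,3 (sum=10), consumes 2 rolls
Frame 2 starts at roll index 2: rolls=1,0 (sum=1), consumes 2 rolls
Frame 3 starts at roll index 4: rolls=7,1 (sum=8), consumes 2 rolls
Frame 4 starts at roll index 6: rolls=4,5 (sum=9), consumes 2 rolls
Frame 5 starts at roll index 8: rolls=2,7 (sum=9), consumes 2 rolls
Frame 6 starts at roll index 10: rolls=6,4 (sum=10), consumes 2 rolls
Frame 7 starts at roll index 12: rolls=4,4 (sum=8), consumes 2 rolls
Frame 8 starts at roll index 14: rolls=2,4 (sum=6), consumes 2 rolls
Frame 9 starts at roll index 16: rolls=1,9 (sum=10), consumes 2 rolls
Frame 10 starts at roll index 18: 2 remaining rolls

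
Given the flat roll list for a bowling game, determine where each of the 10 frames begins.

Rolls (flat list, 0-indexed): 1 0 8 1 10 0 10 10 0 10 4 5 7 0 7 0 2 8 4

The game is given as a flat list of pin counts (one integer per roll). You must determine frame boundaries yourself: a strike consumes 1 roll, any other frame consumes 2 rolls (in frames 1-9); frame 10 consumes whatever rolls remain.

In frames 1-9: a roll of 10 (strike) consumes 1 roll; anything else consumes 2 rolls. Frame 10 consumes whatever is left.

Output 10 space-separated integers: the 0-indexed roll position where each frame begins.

Answer: 0 2 4 5 7 8 10 12 14 16

Derivation:
Frame 1 starts at roll index 0: rolls=1,0 (sum=1), consumes 2 rolls
Frame 2 starts at roll index 2: rolls=8,1 (sum=9), consumes 2 rolls
Frame 3 starts at roll index 4: roll=10 (strike), consumes 1 roll
Frame 4 starts at roll index 5: rolls=0,10 (sum=10), consumes 2 rolls
Frame 5 starts at roll index 7: roll=10 (strike), consumes 1 roll
Frame 6 starts at roll index 8: rolls=0,10 (sum=10), consumes 2 rolls
Frame 7 starts at roll index 10: rolls=4,5 (sum=9), consumes 2 rolls
Frame 8 starts at roll index 12: rolls=7,0 (sum=7), consumes 2 rolls
Frame 9 starts at roll index 14: rolls=7,0 (sum=7), consumes 2 rolls
Frame 10 starts at roll index 16: 3 remaining rolls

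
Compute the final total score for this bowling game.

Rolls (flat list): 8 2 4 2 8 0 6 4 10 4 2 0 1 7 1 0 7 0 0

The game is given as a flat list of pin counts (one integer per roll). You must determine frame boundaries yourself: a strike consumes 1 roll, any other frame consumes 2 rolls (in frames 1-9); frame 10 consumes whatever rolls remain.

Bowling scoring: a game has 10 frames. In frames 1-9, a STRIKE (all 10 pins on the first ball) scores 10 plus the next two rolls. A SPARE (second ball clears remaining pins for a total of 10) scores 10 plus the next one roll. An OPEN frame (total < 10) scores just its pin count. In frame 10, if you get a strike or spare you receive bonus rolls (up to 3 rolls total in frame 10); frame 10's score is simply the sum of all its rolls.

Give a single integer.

Frame 1: SPARE (8+2=10). 10 + next roll (4) = 14. Cumulative: 14
Frame 2: OPEN (4+2=6). Cumulative: 20
Frame 3: OPEN (8+0=8). Cumulative: 28
Frame 4: SPARE (6+4=10). 10 + next roll (10) = 20. Cumulative: 48
Frame 5: STRIKE. 10 + next two rolls (4+2) = 16. Cumulative: 64
Frame 6: OPEN (4+2=6). Cumulative: 70
Frame 7: OPEN (0+1=1). Cumulative: 71
Frame 8: OPEN (7+1=8). Cumulative: 79
Frame 9: OPEN (0+7=7). Cumulative: 86
Frame 10: OPEN. Sum of all frame-10 rolls (0+0) = 0. Cumulative: 86

Answer: 86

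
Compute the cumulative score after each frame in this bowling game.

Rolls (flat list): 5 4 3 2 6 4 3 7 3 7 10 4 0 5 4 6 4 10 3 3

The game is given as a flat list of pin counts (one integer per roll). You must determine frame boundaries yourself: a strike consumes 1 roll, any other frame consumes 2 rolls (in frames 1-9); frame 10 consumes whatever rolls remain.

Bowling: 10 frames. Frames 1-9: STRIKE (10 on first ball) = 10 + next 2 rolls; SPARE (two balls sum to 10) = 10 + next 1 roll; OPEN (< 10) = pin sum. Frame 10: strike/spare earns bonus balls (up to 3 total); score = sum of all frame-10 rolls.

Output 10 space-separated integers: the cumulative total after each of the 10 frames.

Frame 1: OPEN (5+4=9). Cumulative: 9
Frame 2: OPEN (3+2=5). Cumulative: 14
Frame 3: SPARE (6+4=10). 10 + next roll (3) = 13. Cumulative: 27
Frame 4: SPARE (3+7=10). 10 + next roll (3) = 13. Cumulative: 40
Frame 5: SPARE (3+7=10). 10 + next roll (10) = 20. Cumulative: 60
Frame 6: STRIKE. 10 + next two rolls (4+0) = 14. Cumulative: 74
Frame 7: OPEN (4+0=4). Cumulative: 78
Frame 8: OPEN (5+4=9). Cumulative: 87
Frame 9: SPARE (6+4=10). 10 + next roll (10) = 20. Cumulative: 107
Frame 10: STRIKE. Sum of all frame-10 rolls (10+3+3) = 16. Cumulative: 123

Answer: 9 14 27 40 60 74 78 87 107 123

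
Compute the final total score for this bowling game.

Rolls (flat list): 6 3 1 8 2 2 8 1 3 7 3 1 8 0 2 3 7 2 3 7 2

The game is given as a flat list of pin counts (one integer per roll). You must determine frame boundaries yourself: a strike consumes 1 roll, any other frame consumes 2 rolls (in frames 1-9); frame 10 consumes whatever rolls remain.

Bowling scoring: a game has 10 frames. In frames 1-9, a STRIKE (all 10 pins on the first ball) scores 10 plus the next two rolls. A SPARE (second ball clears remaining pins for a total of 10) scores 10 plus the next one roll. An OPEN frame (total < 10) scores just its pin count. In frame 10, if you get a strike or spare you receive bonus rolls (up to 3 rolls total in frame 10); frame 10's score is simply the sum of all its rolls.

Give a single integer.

Answer: 82

Derivation:
Frame 1: OPEN (6+3=9). Cumulative: 9
Frame 2: OPEN (1+8=9). Cumulative: 18
Frame 3: OPEN (2+2=4). Cumulative: 22
Frame 4: OPEN (8+1=9). Cumulative: 31
Frame 5: SPARE (3+7=10). 10 + next roll (3) = 13. Cumulative: 44
Frame 6: OPEN (3+1=4). Cumulative: 48
Frame 7: OPEN (8+0=8). Cumulative: 56
Frame 8: OPEN (2+3=5). Cumulative: 61
Frame 9: OPEN (7+2=9). Cumulative: 70
Frame 10: SPARE. Sum of all frame-10 rolls (3+7+2) = 12. Cumulative: 82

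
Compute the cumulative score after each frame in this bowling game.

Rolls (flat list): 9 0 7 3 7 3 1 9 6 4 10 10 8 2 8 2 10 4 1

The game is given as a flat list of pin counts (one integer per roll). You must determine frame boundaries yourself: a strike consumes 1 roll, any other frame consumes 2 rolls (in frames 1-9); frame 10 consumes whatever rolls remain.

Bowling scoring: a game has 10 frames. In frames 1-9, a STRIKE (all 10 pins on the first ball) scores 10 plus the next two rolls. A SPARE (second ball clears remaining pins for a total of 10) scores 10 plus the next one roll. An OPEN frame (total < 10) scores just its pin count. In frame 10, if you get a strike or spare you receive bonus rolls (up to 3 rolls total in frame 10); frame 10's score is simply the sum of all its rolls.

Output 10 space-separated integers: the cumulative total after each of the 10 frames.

Answer: 9 26 37 53 73 101 121 139 159 174

Derivation:
Frame 1: OPEN (9+0=9). Cumulative: 9
Frame 2: SPARE (7+3=10). 10 + next roll (7) = 17. Cumulative: 26
Frame 3: SPARE (7+3=10). 10 + next roll (1) = 11. Cumulative: 37
Frame 4: SPARE (1+9=10). 10 + next roll (6) = 16. Cumulative: 53
Frame 5: SPARE (6+4=10). 10 + next roll (10) = 20. Cumulative: 73
Frame 6: STRIKE. 10 + next two rolls (10+8) = 28. Cumulative: 101
Frame 7: STRIKE. 10 + next two rolls (8+2) = 20. Cumulative: 121
Frame 8: SPARE (8+2=10). 10 + next roll (8) = 18. Cumulative: 139
Frame 9: SPARE (8+2=10). 10 + next roll (10) = 20. Cumulative: 159
Frame 10: STRIKE. Sum of all frame-10 rolls (10+4+1) = 15. Cumulative: 174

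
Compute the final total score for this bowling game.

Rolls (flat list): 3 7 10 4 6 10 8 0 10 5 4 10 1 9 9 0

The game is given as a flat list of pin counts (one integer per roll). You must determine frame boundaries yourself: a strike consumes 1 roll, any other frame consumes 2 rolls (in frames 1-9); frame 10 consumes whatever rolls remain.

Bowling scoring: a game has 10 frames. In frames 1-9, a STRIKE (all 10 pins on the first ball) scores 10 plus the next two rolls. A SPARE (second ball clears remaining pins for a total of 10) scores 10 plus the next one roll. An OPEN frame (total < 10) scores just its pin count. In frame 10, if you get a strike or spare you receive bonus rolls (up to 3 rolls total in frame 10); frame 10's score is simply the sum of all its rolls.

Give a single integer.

Answer: 162

Derivation:
Frame 1: SPARE (3+7=10). 10 + next roll (10) = 20. Cumulative: 20
Frame 2: STRIKE. 10 + next two rolls (4+6) = 20. Cumulative: 40
Frame 3: SPARE (4+6=10). 10 + next roll (10) = 20. Cumulative: 60
Frame 4: STRIKE. 10 + next two rolls (8+0) = 18. Cumulative: 78
Frame 5: OPEN (8+0=8). Cumulative: 86
Frame 6: STRIKE. 10 + next two rolls (5+4) = 19. Cumulative: 105
Frame 7: OPEN (5+4=9). Cumulative: 114
Frame 8: STRIKE. 10 + next two rolls (1+9) = 20. Cumulative: 134
Frame 9: SPARE (1+9=10). 10 + next roll (9) = 19. Cumulative: 153
Frame 10: OPEN. Sum of all frame-10 rolls (9+0) = 9. Cumulative: 162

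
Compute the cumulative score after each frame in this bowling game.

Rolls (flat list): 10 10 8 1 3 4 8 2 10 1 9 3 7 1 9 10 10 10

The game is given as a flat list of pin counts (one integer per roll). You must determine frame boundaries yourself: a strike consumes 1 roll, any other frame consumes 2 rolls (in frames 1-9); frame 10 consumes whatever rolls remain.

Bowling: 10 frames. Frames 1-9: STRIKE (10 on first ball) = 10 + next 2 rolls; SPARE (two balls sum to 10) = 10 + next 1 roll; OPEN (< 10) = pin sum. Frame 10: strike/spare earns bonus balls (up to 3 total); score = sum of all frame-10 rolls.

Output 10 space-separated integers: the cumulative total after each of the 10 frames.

Frame 1: STRIKE. 10 + next two rolls (10+8) = 28. Cumulative: 28
Frame 2: STRIKE. 10 + next two rolls (8+1) = 19. Cumulative: 47
Frame 3: OPEN (8+1=9). Cumulative: 56
Frame 4: OPEN (3+4=7). Cumulative: 63
Frame 5: SPARE (8+2=10). 10 + next roll (10) = 20. Cumulative: 83
Frame 6: STRIKE. 10 + next two rolls (1+9) = 20. Cumulative: 103
Frame 7: SPARE (1+9=10). 10 + next roll (3) = 13. Cumulative: 116
Frame 8: SPARE (3+7=10). 10 + next roll (1) = 11. Cumulative: 127
Frame 9: SPARE (1+9=10). 10 + next roll (10) = 20. Cumulative: 147
Frame 10: STRIKE. Sum of all frame-10 rolls (10+10+10) = 30. Cumulative: 177

Answer: 28 47 56 63 83 103 116 127 147 177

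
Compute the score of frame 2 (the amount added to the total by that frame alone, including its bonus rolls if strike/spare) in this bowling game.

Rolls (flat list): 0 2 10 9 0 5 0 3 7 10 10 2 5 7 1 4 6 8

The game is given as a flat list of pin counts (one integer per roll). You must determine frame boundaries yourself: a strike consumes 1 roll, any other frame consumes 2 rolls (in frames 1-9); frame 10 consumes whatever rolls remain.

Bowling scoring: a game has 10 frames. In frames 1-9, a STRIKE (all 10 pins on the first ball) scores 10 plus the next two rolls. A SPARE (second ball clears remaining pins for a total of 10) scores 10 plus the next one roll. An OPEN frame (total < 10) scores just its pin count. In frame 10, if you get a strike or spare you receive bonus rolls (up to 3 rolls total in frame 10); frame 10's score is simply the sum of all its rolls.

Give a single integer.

Answer: 19

Derivation:
Frame 1: OPEN (0+2=2). Cumulative: 2
Frame 2: STRIKE. 10 + next two rolls (9+0) = 19. Cumulative: 21
Frame 3: OPEN (9+0=9). Cumulative: 30
Frame 4: OPEN (5+0=5). Cumulative: 35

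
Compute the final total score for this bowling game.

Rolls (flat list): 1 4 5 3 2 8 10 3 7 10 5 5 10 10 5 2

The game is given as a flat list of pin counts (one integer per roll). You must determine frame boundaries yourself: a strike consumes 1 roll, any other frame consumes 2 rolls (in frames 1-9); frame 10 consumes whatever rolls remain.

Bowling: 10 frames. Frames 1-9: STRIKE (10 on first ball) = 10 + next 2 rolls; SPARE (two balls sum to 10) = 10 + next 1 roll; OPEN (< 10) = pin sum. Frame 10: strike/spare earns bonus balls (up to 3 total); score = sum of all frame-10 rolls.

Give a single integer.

Frame 1: OPEN (1+4=5). Cumulative: 5
Frame 2: OPEN (5+3=8). Cumulative: 13
Frame 3: SPARE (2+8=10). 10 + next roll (10) = 20. Cumulative: 33
Frame 4: STRIKE. 10 + next two rolls (3+7) = 20. Cumulative: 53
Frame 5: SPARE (3+7=10). 10 + next roll (10) = 20. Cumulative: 73
Frame 6: STRIKE. 10 + next two rolls (5+5) = 20. Cumulative: 93
Frame 7: SPARE (5+5=10). 10 + next roll (10) = 20. Cumulative: 113
Frame 8: STRIKE. 10 + next two rolls (10+5) = 25. Cumulative: 138
Frame 9: STRIKE. 10 + next two rolls (5+2) = 17. Cumulative: 155
Frame 10: OPEN. Sum of all frame-10 rolls (5+2) = 7. Cumulative: 162

Answer: 162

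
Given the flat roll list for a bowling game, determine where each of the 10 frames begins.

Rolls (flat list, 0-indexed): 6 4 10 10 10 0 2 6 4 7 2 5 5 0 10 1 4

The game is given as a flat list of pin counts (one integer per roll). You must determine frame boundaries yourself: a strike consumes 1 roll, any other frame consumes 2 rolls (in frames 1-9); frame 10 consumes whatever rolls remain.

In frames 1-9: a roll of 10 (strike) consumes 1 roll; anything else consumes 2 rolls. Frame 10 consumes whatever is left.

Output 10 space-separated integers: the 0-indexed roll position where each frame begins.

Answer: 0 2 3 4 5 7 9 11 13 15

Derivation:
Frame 1 starts at roll index 0: rolls=6,4 (sum=10), consumes 2 rolls
Frame 2 starts at roll index 2: roll=10 (strike), consumes 1 roll
Frame 3 starts at roll index 3: roll=10 (strike), consumes 1 roll
Frame 4 starts at roll index 4: roll=10 (strike), consumes 1 roll
Frame 5 starts at roll index 5: rolls=0,2 (sum=2), consumes 2 rolls
Frame 6 starts at roll index 7: rolls=6,4 (sum=10), consumes 2 rolls
Frame 7 starts at roll index 9: rolls=7,2 (sum=9), consumes 2 rolls
Frame 8 starts at roll index 11: rolls=5,5 (sum=10), consumes 2 rolls
Frame 9 starts at roll index 13: rolls=0,10 (sum=10), consumes 2 rolls
Frame 10 starts at roll index 15: 2 remaining rolls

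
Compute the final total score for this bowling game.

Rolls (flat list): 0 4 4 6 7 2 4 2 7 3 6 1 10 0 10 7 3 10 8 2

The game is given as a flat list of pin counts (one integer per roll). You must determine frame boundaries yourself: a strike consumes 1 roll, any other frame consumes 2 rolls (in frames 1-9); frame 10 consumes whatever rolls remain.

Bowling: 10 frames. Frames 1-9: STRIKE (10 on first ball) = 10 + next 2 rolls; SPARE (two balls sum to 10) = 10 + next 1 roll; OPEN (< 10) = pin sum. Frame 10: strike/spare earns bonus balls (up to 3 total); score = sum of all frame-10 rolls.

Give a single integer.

Answer: 136

Derivation:
Frame 1: OPEN (0+4=4). Cumulative: 4
Frame 2: SPARE (4+6=10). 10 + next roll (7) = 17. Cumulative: 21
Frame 3: OPEN (7+2=9). Cumulative: 30
Frame 4: OPEN (4+2=6). Cumulative: 36
Frame 5: SPARE (7+3=10). 10 + next roll (6) = 16. Cumulative: 52
Frame 6: OPEN (6+1=7). Cumulative: 59
Frame 7: STRIKE. 10 + next two rolls (0+10) = 20. Cumulative: 79
Frame 8: SPARE (0+10=10). 10 + next roll (7) = 17. Cumulative: 96
Frame 9: SPARE (7+3=10). 10 + next roll (10) = 20. Cumulative: 116
Frame 10: STRIKE. Sum of all frame-10 rolls (10+8+2) = 20. Cumulative: 136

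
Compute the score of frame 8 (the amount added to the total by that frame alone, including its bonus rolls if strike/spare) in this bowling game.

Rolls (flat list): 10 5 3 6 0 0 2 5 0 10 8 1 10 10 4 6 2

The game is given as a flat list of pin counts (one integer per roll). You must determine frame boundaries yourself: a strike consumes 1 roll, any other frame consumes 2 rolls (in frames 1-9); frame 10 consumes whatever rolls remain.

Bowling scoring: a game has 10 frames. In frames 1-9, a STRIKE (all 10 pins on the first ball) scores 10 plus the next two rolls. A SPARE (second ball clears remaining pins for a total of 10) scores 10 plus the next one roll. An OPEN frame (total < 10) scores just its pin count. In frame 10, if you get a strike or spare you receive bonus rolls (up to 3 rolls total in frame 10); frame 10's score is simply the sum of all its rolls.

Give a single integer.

Frame 1: STRIKE. 10 + next two rolls (5+3) = 18. Cumulative: 18
Frame 2: OPEN (5+3=8). Cumulative: 26
Frame 3: OPEN (6+0=6). Cumulative: 32
Frame 4: OPEN (0+2=2). Cumulative: 34
Frame 5: OPEN (5+0=5). Cumulative: 39
Frame 6: STRIKE. 10 + next two rolls (8+1) = 19. Cumulative: 58
Frame 7: OPEN (8+1=9). Cumulative: 67
Frame 8: STRIKE. 10 + next two rolls (10+4) = 24. Cumulative: 91
Frame 9: STRIKE. 10 + next two rolls (4+6) = 20. Cumulative: 111
Frame 10: SPARE. Sum of all frame-10 rolls (4+6+2) = 12. Cumulative: 123

Answer: 24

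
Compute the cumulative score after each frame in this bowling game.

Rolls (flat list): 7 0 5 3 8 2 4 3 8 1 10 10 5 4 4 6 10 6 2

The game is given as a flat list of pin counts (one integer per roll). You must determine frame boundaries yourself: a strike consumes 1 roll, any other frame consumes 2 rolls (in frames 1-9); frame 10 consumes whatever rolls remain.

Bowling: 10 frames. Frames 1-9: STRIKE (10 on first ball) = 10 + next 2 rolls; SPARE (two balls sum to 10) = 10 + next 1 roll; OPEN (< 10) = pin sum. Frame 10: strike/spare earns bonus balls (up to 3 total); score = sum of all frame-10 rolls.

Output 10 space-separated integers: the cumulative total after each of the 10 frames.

Frame 1: OPEN (7+0=7). Cumulative: 7
Frame 2: OPEN (5+3=8). Cumulative: 15
Frame 3: SPARE (8+2=10). 10 + next roll (4) = 14. Cumulative: 29
Frame 4: OPEN (4+3=7). Cumulative: 36
Frame 5: OPEN (8+1=9). Cumulative: 45
Frame 6: STRIKE. 10 + next two rolls (10+5) = 25. Cumulative: 70
Frame 7: STRIKE. 10 + next two rolls (5+4) = 19. Cumulative: 89
Frame 8: OPEN (5+4=9). Cumulative: 98
Frame 9: SPARE (4+6=10). 10 + next roll (10) = 20. Cumulative: 118
Frame 10: STRIKE. Sum of all frame-10 rolls (10+6+2) = 18. Cumulative: 136

Answer: 7 15 29 36 45 70 89 98 118 136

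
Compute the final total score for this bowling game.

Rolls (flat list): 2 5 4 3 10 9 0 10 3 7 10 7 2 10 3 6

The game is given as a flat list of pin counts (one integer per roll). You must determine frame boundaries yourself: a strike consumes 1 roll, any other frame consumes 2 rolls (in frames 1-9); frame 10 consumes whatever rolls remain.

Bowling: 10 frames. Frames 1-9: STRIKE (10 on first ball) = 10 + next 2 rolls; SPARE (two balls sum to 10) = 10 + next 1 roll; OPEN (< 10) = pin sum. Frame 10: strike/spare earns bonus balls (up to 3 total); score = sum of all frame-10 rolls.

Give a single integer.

Answer: 138

Derivation:
Frame 1: OPEN (2+5=7). Cumulative: 7
Frame 2: OPEN (4+3=7). Cumulative: 14
Frame 3: STRIKE. 10 + next two rolls (9+0) = 19. Cumulative: 33
Frame 4: OPEN (9+0=9). Cumulative: 42
Frame 5: STRIKE. 10 + next two rolls (3+7) = 20. Cumulative: 62
Frame 6: SPARE (3+7=10). 10 + next roll (10) = 20. Cumulative: 82
Frame 7: STRIKE. 10 + next two rolls (7+2) = 19. Cumulative: 101
Frame 8: OPEN (7+2=9). Cumulative: 110
Frame 9: STRIKE. 10 + next two rolls (3+6) = 19. Cumulative: 129
Frame 10: OPEN. Sum of all frame-10 rolls (3+6) = 9. Cumulative: 138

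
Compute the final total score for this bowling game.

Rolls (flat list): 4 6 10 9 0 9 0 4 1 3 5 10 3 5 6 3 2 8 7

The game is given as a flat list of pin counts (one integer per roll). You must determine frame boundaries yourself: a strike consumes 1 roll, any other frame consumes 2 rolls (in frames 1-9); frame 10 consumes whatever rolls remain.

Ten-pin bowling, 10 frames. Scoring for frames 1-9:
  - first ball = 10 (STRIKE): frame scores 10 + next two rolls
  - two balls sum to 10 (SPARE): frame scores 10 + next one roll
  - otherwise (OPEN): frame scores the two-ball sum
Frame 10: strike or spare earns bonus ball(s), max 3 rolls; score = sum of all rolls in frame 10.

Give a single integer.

Answer: 122

Derivation:
Frame 1: SPARE (4+6=10). 10 + next roll (10) = 20. Cumulative: 20
Frame 2: STRIKE. 10 + next two rolls (9+0) = 19. Cumulative: 39
Frame 3: OPEN (9+0=9). Cumulative: 48
Frame 4: OPEN (9+0=9). Cumulative: 57
Frame 5: OPEN (4+1=5). Cumulative: 62
Frame 6: OPEN (3+5=8). Cumulative: 70
Frame 7: STRIKE. 10 + next two rolls (3+5) = 18. Cumulative: 88
Frame 8: OPEN (3+5=8). Cumulative: 96
Frame 9: OPEN (6+3=9). Cumulative: 105
Frame 10: SPARE. Sum of all frame-10 rolls (2+8+7) = 17. Cumulative: 122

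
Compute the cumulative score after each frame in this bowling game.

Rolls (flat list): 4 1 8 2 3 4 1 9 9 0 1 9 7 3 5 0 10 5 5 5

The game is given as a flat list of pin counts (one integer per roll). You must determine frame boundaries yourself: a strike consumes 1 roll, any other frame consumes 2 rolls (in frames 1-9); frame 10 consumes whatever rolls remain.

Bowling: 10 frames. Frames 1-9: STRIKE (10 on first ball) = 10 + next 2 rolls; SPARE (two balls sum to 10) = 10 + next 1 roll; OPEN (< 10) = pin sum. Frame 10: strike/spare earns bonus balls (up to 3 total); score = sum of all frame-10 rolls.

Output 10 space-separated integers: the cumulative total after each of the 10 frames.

Frame 1: OPEN (4+1=5). Cumulative: 5
Frame 2: SPARE (8+2=10). 10 + next roll (3) = 13. Cumulative: 18
Frame 3: OPEN (3+4=7). Cumulative: 25
Frame 4: SPARE (1+9=10). 10 + next roll (9) = 19. Cumulative: 44
Frame 5: OPEN (9+0=9). Cumulative: 53
Frame 6: SPARE (1+9=10). 10 + next roll (7) = 17. Cumulative: 70
Frame 7: SPARE (7+3=10). 10 + next roll (5) = 15. Cumulative: 85
Frame 8: OPEN (5+0=5). Cumulative: 90
Frame 9: STRIKE. 10 + next two rolls (5+5) = 20. Cumulative: 110
Frame 10: SPARE. Sum of all frame-10 rolls (5+5+5) = 15. Cumulative: 125

Answer: 5 18 25 44 53 70 85 90 110 125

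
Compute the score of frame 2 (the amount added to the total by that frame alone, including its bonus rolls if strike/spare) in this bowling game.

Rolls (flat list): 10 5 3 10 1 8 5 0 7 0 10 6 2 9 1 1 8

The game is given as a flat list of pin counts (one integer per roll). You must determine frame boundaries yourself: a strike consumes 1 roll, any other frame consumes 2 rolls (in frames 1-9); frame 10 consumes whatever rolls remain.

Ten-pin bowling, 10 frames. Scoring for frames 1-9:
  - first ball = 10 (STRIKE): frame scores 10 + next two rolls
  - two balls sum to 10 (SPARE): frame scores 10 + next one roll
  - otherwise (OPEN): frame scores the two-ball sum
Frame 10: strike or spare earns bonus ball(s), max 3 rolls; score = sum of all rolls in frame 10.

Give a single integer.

Answer: 8

Derivation:
Frame 1: STRIKE. 10 + next two rolls (5+3) = 18. Cumulative: 18
Frame 2: OPEN (5+3=8). Cumulative: 26
Frame 3: STRIKE. 10 + next two rolls (1+8) = 19. Cumulative: 45
Frame 4: OPEN (1+8=9). Cumulative: 54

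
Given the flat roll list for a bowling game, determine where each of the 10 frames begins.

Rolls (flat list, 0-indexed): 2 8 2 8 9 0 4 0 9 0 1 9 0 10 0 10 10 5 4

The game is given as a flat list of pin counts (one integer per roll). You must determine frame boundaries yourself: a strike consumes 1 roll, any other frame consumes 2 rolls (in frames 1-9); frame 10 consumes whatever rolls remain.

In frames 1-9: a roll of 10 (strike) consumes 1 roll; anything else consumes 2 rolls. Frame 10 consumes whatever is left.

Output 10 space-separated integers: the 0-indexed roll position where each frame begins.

Answer: 0 2 4 6 8 10 12 14 16 17

Derivation:
Frame 1 starts at roll index 0: rolls=2,8 (sum=10), consumes 2 rolls
Frame 2 starts at roll index 2: rolls=2,8 (sum=10), consumes 2 rolls
Frame 3 starts at roll index 4: rolls=9,0 (sum=9), consumes 2 rolls
Frame 4 starts at roll index 6: rolls=4,0 (sum=4), consumes 2 rolls
Frame 5 starts at roll index 8: rolls=9,0 (sum=9), consumes 2 rolls
Frame 6 starts at roll index 10: rolls=1,9 (sum=10), consumes 2 rolls
Frame 7 starts at roll index 12: rolls=0,10 (sum=10), consumes 2 rolls
Frame 8 starts at roll index 14: rolls=0,10 (sum=10), consumes 2 rolls
Frame 9 starts at roll index 16: roll=10 (strike), consumes 1 roll
Frame 10 starts at roll index 17: 2 remaining rolls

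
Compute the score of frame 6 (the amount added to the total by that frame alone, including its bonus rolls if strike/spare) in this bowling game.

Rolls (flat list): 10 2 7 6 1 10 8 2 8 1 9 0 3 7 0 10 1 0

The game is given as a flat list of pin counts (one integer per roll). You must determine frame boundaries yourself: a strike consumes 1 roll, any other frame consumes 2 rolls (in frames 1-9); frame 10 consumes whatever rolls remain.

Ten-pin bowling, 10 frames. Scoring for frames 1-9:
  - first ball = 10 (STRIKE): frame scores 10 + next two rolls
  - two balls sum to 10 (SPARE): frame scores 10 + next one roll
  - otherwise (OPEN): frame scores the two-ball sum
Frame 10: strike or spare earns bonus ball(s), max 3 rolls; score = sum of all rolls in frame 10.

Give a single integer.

Frame 1: STRIKE. 10 + next two rolls (2+7) = 19. Cumulative: 19
Frame 2: OPEN (2+7=9). Cumulative: 28
Frame 3: OPEN (6+1=7). Cumulative: 35
Frame 4: STRIKE. 10 + next two rolls (8+2) = 20. Cumulative: 55
Frame 5: SPARE (8+2=10). 10 + next roll (8) = 18. Cumulative: 73
Frame 6: OPEN (8+1=9). Cumulative: 82
Frame 7: OPEN (9+0=9). Cumulative: 91
Frame 8: SPARE (3+7=10). 10 + next roll (0) = 10. Cumulative: 101

Answer: 9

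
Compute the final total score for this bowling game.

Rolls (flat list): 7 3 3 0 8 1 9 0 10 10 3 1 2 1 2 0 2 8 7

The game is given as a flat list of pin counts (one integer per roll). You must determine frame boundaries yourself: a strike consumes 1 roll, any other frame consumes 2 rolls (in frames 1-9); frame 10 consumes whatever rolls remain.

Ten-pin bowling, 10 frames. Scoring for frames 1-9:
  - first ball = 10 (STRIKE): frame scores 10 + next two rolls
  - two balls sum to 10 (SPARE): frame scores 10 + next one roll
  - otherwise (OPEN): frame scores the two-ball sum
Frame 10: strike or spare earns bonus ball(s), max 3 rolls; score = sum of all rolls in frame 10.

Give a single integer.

Frame 1: SPARE (7+3=10). 10 + next roll (3) = 13. Cumulative: 13
Frame 2: OPEN (3+0=3). Cumulative: 16
Frame 3: OPEN (8+1=9). Cumulative: 25
Frame 4: OPEN (9+0=9). Cumulative: 34
Frame 5: STRIKE. 10 + next two rolls (10+3) = 23. Cumulative: 57
Frame 6: STRIKE. 10 + next two rolls (3+1) = 14. Cumulative: 71
Frame 7: OPEN (3+1=4). Cumulative: 75
Frame 8: OPEN (2+1=3). Cumulative: 78
Frame 9: OPEN (2+0=2). Cumulative: 80
Frame 10: SPARE. Sum of all frame-10 rolls (2+8+7) = 17. Cumulative: 97

Answer: 97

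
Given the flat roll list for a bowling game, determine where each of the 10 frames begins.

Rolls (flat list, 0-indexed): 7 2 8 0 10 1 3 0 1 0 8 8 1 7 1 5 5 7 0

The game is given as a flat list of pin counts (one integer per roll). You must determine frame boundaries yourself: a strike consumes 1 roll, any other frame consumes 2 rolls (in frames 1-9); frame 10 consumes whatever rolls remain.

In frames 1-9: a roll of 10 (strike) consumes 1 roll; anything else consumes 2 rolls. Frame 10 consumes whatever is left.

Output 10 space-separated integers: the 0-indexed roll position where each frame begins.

Answer: 0 2 4 5 7 9 11 13 15 17

Derivation:
Frame 1 starts at roll index 0: rolls=7,2 (sum=9), consumes 2 rolls
Frame 2 starts at roll index 2: rolls=8,0 (sum=8), consumes 2 rolls
Frame 3 starts at roll index 4: roll=10 (strike), consumes 1 roll
Frame 4 starts at roll index 5: rolls=1,3 (sum=4), consumes 2 rolls
Frame 5 starts at roll index 7: rolls=0,1 (sum=1), consumes 2 rolls
Frame 6 starts at roll index 9: rolls=0,8 (sum=8), consumes 2 rolls
Frame 7 starts at roll index 11: rolls=8,1 (sum=9), consumes 2 rolls
Frame 8 starts at roll index 13: rolls=7,1 (sum=8), consumes 2 rolls
Frame 9 starts at roll index 15: rolls=5,5 (sum=10), consumes 2 rolls
Frame 10 starts at roll index 17: 2 remaining rolls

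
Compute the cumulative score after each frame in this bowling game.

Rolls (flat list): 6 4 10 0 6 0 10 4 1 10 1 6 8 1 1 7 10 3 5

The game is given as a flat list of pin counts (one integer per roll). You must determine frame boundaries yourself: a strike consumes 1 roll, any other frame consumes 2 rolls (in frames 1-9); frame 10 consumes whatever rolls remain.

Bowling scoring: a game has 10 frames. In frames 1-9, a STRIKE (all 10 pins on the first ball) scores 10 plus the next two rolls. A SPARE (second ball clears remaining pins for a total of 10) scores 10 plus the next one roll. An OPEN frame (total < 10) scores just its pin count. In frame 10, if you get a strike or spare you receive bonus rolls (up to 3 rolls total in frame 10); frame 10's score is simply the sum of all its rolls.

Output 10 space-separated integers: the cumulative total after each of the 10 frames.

Frame 1: SPARE (6+4=10). 10 + next roll (10) = 20. Cumulative: 20
Frame 2: STRIKE. 10 + next two rolls (0+6) = 16. Cumulative: 36
Frame 3: OPEN (0+6=6). Cumulative: 42
Frame 4: SPARE (0+10=10). 10 + next roll (4) = 14. Cumulative: 56
Frame 5: OPEN (4+1=5). Cumulative: 61
Frame 6: STRIKE. 10 + next two rolls (1+6) = 17. Cumulative: 78
Frame 7: OPEN (1+6=7). Cumulative: 85
Frame 8: OPEN (8+1=9). Cumulative: 94
Frame 9: OPEN (1+7=8). Cumulative: 102
Frame 10: STRIKE. Sum of all frame-10 rolls (10+3+5) = 18. Cumulative: 120

Answer: 20 36 42 56 61 78 85 94 102 120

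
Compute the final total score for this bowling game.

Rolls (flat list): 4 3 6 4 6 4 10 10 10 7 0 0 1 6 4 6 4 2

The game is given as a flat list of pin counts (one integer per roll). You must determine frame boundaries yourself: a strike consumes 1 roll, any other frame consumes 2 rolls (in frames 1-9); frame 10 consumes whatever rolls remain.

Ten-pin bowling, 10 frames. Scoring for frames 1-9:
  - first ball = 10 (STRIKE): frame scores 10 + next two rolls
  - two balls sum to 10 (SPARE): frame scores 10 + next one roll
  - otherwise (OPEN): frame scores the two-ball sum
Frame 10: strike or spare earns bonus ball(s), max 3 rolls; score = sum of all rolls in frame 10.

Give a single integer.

Answer: 153

Derivation:
Frame 1: OPEN (4+3=7). Cumulative: 7
Frame 2: SPARE (6+4=10). 10 + next roll (6) = 16. Cumulative: 23
Frame 3: SPARE (6+4=10). 10 + next roll (10) = 20. Cumulative: 43
Frame 4: STRIKE. 10 + next two rolls (10+10) = 30. Cumulative: 73
Frame 5: STRIKE. 10 + next two rolls (10+7) = 27. Cumulative: 100
Frame 6: STRIKE. 10 + next two rolls (7+0) = 17. Cumulative: 117
Frame 7: OPEN (7+0=7). Cumulative: 124
Frame 8: OPEN (0+1=1). Cumulative: 125
Frame 9: SPARE (6+4=10). 10 + next roll (6) = 16. Cumulative: 141
Frame 10: SPARE. Sum of all frame-10 rolls (6+4+2) = 12. Cumulative: 153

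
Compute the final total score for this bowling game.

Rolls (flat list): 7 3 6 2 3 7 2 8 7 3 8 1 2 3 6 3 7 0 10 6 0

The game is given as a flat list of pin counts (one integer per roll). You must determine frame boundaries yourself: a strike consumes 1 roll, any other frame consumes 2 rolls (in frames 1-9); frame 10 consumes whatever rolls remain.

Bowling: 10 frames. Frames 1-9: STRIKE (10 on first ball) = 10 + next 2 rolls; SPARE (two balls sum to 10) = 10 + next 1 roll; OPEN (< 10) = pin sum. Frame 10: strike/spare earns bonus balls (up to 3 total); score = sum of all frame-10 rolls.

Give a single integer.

Answer: 117

Derivation:
Frame 1: SPARE (7+3=10). 10 + next roll (6) = 16. Cumulative: 16
Frame 2: OPEN (6+2=8). Cumulative: 24
Frame 3: SPARE (3+7=10). 10 + next roll (2) = 12. Cumulative: 36
Frame 4: SPARE (2+8=10). 10 + next roll (7) = 17. Cumulative: 53
Frame 5: SPARE (7+3=10). 10 + next roll (8) = 18. Cumulative: 71
Frame 6: OPEN (8+1=9). Cumulative: 80
Frame 7: OPEN (2+3=5). Cumulative: 85
Frame 8: OPEN (6+3=9). Cumulative: 94
Frame 9: OPEN (7+0=7). Cumulative: 101
Frame 10: STRIKE. Sum of all frame-10 rolls (10+6+0) = 16. Cumulative: 117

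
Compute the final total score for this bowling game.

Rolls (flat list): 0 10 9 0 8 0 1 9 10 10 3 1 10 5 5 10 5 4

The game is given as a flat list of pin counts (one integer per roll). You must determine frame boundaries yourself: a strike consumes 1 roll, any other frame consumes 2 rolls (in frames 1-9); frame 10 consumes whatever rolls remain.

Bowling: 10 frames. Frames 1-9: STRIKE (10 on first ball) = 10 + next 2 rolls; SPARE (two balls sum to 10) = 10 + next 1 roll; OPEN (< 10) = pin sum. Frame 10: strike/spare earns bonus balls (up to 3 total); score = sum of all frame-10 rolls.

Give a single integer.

Answer: 156

Derivation:
Frame 1: SPARE (0+10=10). 10 + next roll (9) = 19. Cumulative: 19
Frame 2: OPEN (9+0=9). Cumulative: 28
Frame 3: OPEN (8+0=8). Cumulative: 36
Frame 4: SPARE (1+9=10). 10 + next roll (10) = 20. Cumulative: 56
Frame 5: STRIKE. 10 + next two rolls (10+3) = 23. Cumulative: 79
Frame 6: STRIKE. 10 + next two rolls (3+1) = 14. Cumulative: 93
Frame 7: OPEN (3+1=4). Cumulative: 97
Frame 8: STRIKE. 10 + next two rolls (5+5) = 20. Cumulative: 117
Frame 9: SPARE (5+5=10). 10 + next roll (10) = 20. Cumulative: 137
Frame 10: STRIKE. Sum of all frame-10 rolls (10+5+4) = 19. Cumulative: 156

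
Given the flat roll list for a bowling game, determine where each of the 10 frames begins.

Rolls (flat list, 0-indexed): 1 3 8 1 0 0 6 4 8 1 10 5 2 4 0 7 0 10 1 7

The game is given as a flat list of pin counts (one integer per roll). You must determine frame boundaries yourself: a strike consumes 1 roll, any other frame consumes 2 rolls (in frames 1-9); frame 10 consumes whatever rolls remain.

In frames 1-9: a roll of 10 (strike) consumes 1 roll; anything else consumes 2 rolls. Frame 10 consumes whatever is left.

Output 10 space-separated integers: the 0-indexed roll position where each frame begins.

Frame 1 starts at roll index 0: rolls=1,3 (sum=4), consumes 2 rolls
Frame 2 starts at roll index 2: rolls=8,1 (sum=9), consumes 2 rolls
Frame 3 starts at roll index 4: rolls=0,0 (sum=0), consumes 2 rolls
Frame 4 starts at roll index 6: rolls=6,4 (sum=10), consumes 2 rolls
Frame 5 starts at roll index 8: rolls=8,1 (sum=9), consumes 2 rolls
Frame 6 starts at roll index 10: roll=10 (strike), consumes 1 roll
Frame 7 starts at roll index 11: rolls=5,2 (sum=7), consumes 2 rolls
Frame 8 starts at roll index 13: rolls=4,0 (sum=4), consumes 2 rolls
Frame 9 starts at roll index 15: rolls=7,0 (sum=7), consumes 2 rolls
Frame 10 starts at roll index 17: 3 remaining rolls

Answer: 0 2 4 6 8 10 11 13 15 17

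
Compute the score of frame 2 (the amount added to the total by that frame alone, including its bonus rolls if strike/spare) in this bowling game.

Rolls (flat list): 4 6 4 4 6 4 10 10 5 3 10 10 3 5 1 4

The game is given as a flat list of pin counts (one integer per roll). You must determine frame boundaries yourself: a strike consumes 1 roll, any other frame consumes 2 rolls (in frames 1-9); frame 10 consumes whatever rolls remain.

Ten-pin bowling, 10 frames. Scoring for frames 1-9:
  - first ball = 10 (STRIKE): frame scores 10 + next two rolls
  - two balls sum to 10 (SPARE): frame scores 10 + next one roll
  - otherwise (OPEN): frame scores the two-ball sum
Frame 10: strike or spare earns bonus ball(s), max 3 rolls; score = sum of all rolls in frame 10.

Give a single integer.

Answer: 8

Derivation:
Frame 1: SPARE (4+6=10). 10 + next roll (4) = 14. Cumulative: 14
Frame 2: OPEN (4+4=8). Cumulative: 22
Frame 3: SPARE (6+4=10). 10 + next roll (10) = 20. Cumulative: 42
Frame 4: STRIKE. 10 + next two rolls (10+5) = 25. Cumulative: 67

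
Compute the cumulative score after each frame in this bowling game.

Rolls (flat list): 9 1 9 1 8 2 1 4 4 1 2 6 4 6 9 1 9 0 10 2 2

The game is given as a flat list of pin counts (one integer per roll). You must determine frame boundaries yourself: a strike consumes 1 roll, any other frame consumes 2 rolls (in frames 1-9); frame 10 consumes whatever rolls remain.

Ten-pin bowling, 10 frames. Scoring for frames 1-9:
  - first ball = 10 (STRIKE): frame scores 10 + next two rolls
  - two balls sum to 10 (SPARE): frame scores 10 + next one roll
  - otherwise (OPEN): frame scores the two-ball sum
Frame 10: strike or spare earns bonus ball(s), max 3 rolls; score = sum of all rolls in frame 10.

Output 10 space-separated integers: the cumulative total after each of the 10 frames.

Answer: 19 37 48 53 58 66 85 104 113 127

Derivation:
Frame 1: SPARE (9+1=10). 10 + next roll (9) = 19. Cumulative: 19
Frame 2: SPARE (9+1=10). 10 + next roll (8) = 18. Cumulative: 37
Frame 3: SPARE (8+2=10). 10 + next roll (1) = 11. Cumulative: 48
Frame 4: OPEN (1+4=5). Cumulative: 53
Frame 5: OPEN (4+1=5). Cumulative: 58
Frame 6: OPEN (2+6=8). Cumulative: 66
Frame 7: SPARE (4+6=10). 10 + next roll (9) = 19. Cumulative: 85
Frame 8: SPARE (9+1=10). 10 + next roll (9) = 19. Cumulative: 104
Frame 9: OPEN (9+0=9). Cumulative: 113
Frame 10: STRIKE. Sum of all frame-10 rolls (10+2+2) = 14. Cumulative: 127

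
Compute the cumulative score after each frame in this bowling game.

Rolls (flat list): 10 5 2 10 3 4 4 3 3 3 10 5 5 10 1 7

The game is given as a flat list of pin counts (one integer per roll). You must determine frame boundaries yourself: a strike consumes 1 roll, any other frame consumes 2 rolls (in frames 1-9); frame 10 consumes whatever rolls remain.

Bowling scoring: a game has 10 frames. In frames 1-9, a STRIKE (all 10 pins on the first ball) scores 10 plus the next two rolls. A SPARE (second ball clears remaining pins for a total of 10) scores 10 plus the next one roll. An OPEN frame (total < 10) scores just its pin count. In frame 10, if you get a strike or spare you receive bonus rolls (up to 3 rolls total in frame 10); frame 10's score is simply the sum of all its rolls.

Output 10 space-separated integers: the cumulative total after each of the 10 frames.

Frame 1: STRIKE. 10 + next two rolls (5+2) = 17. Cumulative: 17
Frame 2: OPEN (5+2=7). Cumulative: 24
Frame 3: STRIKE. 10 + next two rolls (3+4) = 17. Cumulative: 41
Frame 4: OPEN (3+4=7). Cumulative: 48
Frame 5: OPEN (4+3=7). Cumulative: 55
Frame 6: OPEN (3+3=6). Cumulative: 61
Frame 7: STRIKE. 10 + next two rolls (5+5) = 20. Cumulative: 81
Frame 8: SPARE (5+5=10). 10 + next roll (10) = 20. Cumulative: 101
Frame 9: STRIKE. 10 + next two rolls (1+7) = 18. Cumulative: 119
Frame 10: OPEN. Sum of all frame-10 rolls (1+7) = 8. Cumulative: 127

Answer: 17 24 41 48 55 61 81 101 119 127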